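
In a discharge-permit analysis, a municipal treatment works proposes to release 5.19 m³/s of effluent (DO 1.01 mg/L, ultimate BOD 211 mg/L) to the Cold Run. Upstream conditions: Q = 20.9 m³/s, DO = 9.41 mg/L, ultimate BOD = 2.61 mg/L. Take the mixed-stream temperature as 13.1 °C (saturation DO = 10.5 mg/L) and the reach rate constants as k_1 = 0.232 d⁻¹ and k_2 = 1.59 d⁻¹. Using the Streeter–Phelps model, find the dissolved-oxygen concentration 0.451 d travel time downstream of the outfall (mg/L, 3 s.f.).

DO ≈ 6.05 mg/L

Mixed DO = (20.9×9.41 + 5.19×1.01)/(20.9+5.19) = 201.9/26.09 = 7.739 mg/L.
Mixed L₀ = (20.9×2.61 + 5.19×211)/(26.09) = 1150/26.09 = 44.06 mg/L.
Initial deficit D₀ = C_s − DO₀ = 10.5 − 7.739 = 2.761 mg/L.
D(0.451) = [0.232×44.06/(1.59−0.232)](e^(−0.232×0.451) − e^(−1.59×0.451)) + 2.761 e^(−1.59×0.451)
= 7.528 × (0.9007 − 0.4882) + 2.761 × 0.4882 = 4.453 mg/L.
DO = 10.5 − 4.453 = 6.047 mg/L.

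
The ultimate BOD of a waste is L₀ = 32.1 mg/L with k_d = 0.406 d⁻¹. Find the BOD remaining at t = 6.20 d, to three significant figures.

L_t = L₀ e^(−k_d t) = 32.1 × e^(−0.406×6.20) = 32.1 × 0.08069 = 2.590 mg/L.

L ≈ 2.59 mg/L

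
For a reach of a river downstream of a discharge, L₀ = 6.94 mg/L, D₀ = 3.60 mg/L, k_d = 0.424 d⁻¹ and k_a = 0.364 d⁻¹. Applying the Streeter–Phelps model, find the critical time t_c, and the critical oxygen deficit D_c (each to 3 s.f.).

With k_a/k_d = 0.8585 and 1 − D₀(k_a−k_d)/(k_d L₀) = 1.073,
t_c = ln(0.8585 × 1.073) / (0.364 − 0.424) = ln(0.9215) / -0.06000 = -0.08174/-0.06000 = 1.362 d.
L(t_c) = L₀ e^(−k_d t_c) = 6.94 × 0.5612 = 3.895 mg/L, and at the critical point k_a D_c = k_d L, so D_c = (0.424/0.364) × 3.895 = 4.537 mg/L.

t_c ≈ 1.36 d; D_c ≈ 4.54 mg/L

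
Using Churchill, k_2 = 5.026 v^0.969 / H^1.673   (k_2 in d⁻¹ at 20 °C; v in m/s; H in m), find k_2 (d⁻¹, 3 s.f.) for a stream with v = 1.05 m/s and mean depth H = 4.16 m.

k_2 = 5.026 × 1.05^0.969 / 4.16^1.673 = 5.026 × 1.048 / 10.86 = 0.4853 d⁻¹.

k_2 ≈ 0.485 d⁻¹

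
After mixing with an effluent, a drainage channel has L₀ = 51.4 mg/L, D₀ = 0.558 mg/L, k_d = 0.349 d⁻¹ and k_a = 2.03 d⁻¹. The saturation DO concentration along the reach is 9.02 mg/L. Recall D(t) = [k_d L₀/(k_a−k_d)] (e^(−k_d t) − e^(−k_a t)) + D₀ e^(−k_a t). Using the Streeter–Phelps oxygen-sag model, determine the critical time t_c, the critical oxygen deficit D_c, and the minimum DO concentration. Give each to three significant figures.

t_c = [1/(k_a−k_d)] ln[(k_a/k_d)(1 − D₀(k_a−k_d)/(k_d L₀))]
= [1/(2.03−0.349)] ln[(2.03/0.349)(1 − 0.558×1.681/(0.349×51.4))]
= (1/1.681) ln[5.817 × 0.9477] = 0.5949 × ln(5.512) = 0.5949 × 1.707 = 1.015 d.
D_c = (k_d/k_a) L₀ e^(−k_d t_c) = (0.349/2.03) × 51.4 × e^(−0.349×1.015) = 0.1719 × 51.4 × 0.7016 = 6.200 mg/L.
Minimum DO = C_s − D_c = 9.02 − 6.200 = 2.820 mg/L.

t_c ≈ 1.02 d; D_c ≈ 6.20 mg/L; min DO ≈ 2.82 mg/L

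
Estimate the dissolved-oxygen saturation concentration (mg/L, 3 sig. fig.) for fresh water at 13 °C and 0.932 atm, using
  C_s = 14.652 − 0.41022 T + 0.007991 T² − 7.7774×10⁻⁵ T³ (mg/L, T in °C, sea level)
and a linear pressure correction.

C_s ≈ 9.78 mg/L

At sea level: C_s = 14.652 − 0.41022×13 + 0.007991×13² − 7.7774×10⁻⁵×13³ = 10.50 mg/L.
Pressure correction: C_s' = 10.50 × 0.932 = 9.785 mg/L.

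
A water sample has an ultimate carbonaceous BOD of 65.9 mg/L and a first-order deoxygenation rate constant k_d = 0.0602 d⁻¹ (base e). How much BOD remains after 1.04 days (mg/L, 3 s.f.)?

L ≈ 61.9 mg/L

L_t = L₀ e^(−k_d t) = 65.9 × e^(−0.0602×1.04) = 65.9 × 0.9393 = 61.90 mg/L.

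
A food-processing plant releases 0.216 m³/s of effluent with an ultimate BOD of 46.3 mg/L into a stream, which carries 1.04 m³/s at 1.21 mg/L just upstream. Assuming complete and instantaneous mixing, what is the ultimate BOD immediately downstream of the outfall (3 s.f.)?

8.96 mg/L

Flow-weighted mixing: C = (Q_r C_r + Q_w C_w)/(Q_r + Q_w)
= (1.04×1.21 + 0.216×46.3)/(1.04 + 0.216) = 11.26/1.256 = 8.964 mg/L.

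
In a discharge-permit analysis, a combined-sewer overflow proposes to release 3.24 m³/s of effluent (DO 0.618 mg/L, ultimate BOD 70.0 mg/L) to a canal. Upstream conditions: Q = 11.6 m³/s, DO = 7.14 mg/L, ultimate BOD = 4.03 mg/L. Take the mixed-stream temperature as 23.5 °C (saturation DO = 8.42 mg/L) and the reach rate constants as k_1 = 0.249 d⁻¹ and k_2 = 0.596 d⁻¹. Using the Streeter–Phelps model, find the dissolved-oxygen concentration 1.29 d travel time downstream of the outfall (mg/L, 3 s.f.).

Mixed DO = (11.6×7.14 + 3.24×0.618)/(11.6+3.24) = 84.83/14.84 = 5.716 mg/L.
Mixed L₀ = (11.6×4.03 + 3.24×70.0)/(14.84) = 273.5/14.84 = 18.43 mg/L.
Initial deficit D₀ = C_s − DO₀ = 8.42 − 5.716 = 2.704 mg/L.
D(1.29) = [0.249×18.43/(0.596−0.249)](e^(−0.249×1.29) − e^(−0.596×1.29)) + 2.704 e^(−0.596×1.29)
= 13.23 × (0.7253 − 0.4636) + 2.704 × 0.4636 = 4.715 mg/L.
DO = 8.42 − 4.715 = 3.705 mg/L.

DO ≈ 3.70 mg/L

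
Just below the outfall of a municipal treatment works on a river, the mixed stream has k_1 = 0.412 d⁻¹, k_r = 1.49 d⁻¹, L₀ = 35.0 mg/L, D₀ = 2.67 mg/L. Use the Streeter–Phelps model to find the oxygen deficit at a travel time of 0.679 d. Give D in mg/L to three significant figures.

D ≈ 6.22 mg/L

k_1 L₀/(k_r−k_1) = 0.412×35.0/(1.49−0.412) = 14.42/1.078 = 13.38 mg/L.
e^(−k_1 t) = e^(−0.412×0.6790) = 0.7560; e^(−k_r t) = e^(−1.49×0.6790) = 0.3636.
D = 13.38 × (0.7560 − 0.3636) + 2.67 × 0.3636 = 5.249 + 0.9708 = 6.219 mg/L.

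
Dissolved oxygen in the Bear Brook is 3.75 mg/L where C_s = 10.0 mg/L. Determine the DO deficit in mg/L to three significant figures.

D = C_s − C = 10.0 − 3.75 = 6.25 mg/L.

D ≈ 6.25 mg/L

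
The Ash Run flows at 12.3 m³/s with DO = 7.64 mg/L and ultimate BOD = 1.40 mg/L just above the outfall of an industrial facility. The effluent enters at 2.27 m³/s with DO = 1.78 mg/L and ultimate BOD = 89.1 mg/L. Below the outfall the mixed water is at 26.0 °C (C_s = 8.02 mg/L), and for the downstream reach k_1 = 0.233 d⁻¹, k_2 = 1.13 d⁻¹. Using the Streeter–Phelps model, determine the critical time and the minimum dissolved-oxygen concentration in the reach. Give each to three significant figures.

t_c ≈ 1.31 d; minimum DO ≈ 5.73 mg/L

Mixed DO = (12.3×7.64 + 2.27×1.78)/(12.3+2.27) = 98.01/14.57 = 6.727 mg/L.
Mixed L₀ = (12.3×1.40 + 2.27×89.1)/(14.57) = 219.5/14.57 = 15.06 mg/L.
Initial deficit D₀ = C_s − DO₀ = 8.02 − 6.727 = 1.293 mg/L.
t_c = (1/0.8970) ln[(1.13/0.233)(1 − 1.293×0.8970/(0.233×15.06))] = 1.115 × ln(3.247) = 1.313 d.
D_c = (0.233/1.13) × 15.06 × e^(−0.233×1.313) = 0.2062 × 15.06 × 0.7364 = 2.287 mg/L.
Minimum DO = 8.02 − 2.287 = 5.733 mg/L.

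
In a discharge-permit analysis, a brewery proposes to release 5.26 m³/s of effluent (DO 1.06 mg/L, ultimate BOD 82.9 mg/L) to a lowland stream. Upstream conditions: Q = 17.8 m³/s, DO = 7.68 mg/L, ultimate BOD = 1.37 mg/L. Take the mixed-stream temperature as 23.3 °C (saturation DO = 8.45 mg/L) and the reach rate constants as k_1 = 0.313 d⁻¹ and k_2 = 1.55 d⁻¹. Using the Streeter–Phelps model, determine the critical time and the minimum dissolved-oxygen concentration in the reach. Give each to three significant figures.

Mixed DO = (17.8×7.68 + 5.26×1.06)/(17.8+5.26) = 142.3/23.06 = 6.170 mg/L.
Mixed L₀ = (17.8×1.37 + 5.26×82.9)/(23.06) = 460.4/23.06 = 19.97 mg/L.
Initial deficit D₀ = C_s − DO₀ = 8.45 − 6.170 = 2.280 mg/L.
t_c = (1/1.237) ln[(1.55/0.313)(1 − 2.280×1.237/(0.313×19.97))] = 0.8084 × ln(2.717) = 0.8081 d.
D_c = (0.313/1.55) × 19.97 × e^(−0.313×0.8081) = 0.2019 × 19.97 × 0.7765 = 3.131 mg/L.
Minimum DO = 8.45 − 3.131 = 5.319 mg/L.

t_c ≈ 0.808 d; minimum DO ≈ 5.32 mg/L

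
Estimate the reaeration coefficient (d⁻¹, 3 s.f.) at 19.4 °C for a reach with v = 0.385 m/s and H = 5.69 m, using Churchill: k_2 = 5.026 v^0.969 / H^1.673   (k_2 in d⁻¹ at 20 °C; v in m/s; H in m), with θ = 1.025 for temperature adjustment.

k_2 ≈ 0.107 d⁻¹

k_2(20) = 5.026 × 0.385^0.969 / 5.69^1.673 = 5.026 × 0.3966 / 18.34 = 0.1087 d⁻¹.
k_2(19.4) = 0.1087 × 1.025^(19.4−20) = 0.1087 × 0.9853 = 0.1071 d⁻¹.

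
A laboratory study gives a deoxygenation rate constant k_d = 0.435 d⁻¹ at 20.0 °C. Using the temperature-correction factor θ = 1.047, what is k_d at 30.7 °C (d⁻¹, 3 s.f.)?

k_d ≈ 0.711 d⁻¹

k_d(T₂) = k_d(T₁) · θ^(T₂−T₁) = 0.435 × 1.047^(30.7−20.0)
= 0.435 × 1.047^10.7 = 0.435 × 1.635 = 0.7111 d⁻¹.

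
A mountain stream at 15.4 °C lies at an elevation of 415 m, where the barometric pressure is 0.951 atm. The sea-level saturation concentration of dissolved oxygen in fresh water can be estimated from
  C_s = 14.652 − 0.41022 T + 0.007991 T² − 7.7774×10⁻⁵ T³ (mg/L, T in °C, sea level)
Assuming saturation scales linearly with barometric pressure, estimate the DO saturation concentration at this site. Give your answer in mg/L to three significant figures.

C_s ≈ 9.46 mg/L

At sea level: C_s = 14.652 − 0.41022×15.4 + 0.007991×15.4² − 7.7774×10⁻⁵×15.4³ = 9.946 mg/L.
Pressure correction: C_s' = 9.946 × 0.951 = 9.458 mg/L.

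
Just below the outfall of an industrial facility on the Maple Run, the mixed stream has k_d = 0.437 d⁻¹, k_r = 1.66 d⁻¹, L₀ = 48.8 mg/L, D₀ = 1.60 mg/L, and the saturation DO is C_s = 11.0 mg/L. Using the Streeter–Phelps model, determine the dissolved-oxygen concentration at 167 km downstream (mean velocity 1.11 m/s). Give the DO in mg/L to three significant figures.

DO ≈ 3.73 mg/L

Travel time t = x/v = 167 km / (1.11 m/s) = 167000 m / 1.11 m/s = 150500 s = 1.741 d.
k_d L₀/(k_r−k_d) = 0.437×48.8/(1.66−0.437) = 21.33/1.223 = 17.44 mg/L.
e^(−k_d t) = e^(−0.437×1.741) = 0.4672; e^(−k_r t) = e^(−1.66×1.741) = 0.05554.
D = 17.44 × (0.4672 − 0.05554) + 1.60 × 0.05554 = 7.178 + 0.08887 = 7.267 mg/L.
DO = C_s − D = 11.0 − 7.267 = 3.733 mg/L.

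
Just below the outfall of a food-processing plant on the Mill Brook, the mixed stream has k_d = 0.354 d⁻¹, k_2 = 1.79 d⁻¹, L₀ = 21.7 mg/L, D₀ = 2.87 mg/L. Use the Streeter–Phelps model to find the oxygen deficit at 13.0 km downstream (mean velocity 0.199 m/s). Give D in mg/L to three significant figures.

Travel time t = x/v = 13.0 km / (0.199 m/s) = 13000 m / 0.199 m/s = 65330 s = 0.7561 d.
k_d L₀/(k_2−k_d) = 0.354×21.7/(1.79−0.354) = 7.682/1.436 = 5.349 mg/L.
e^(−k_d t) = e^(−0.354×0.7561) = 0.7652; e^(−k_2 t) = e^(−1.79×0.7561) = 0.2584.
D = 5.349 × (0.7652 − 0.2584) + 2.87 × 0.2584 = 2.711 + 0.7415 = 3.453 mg/L.

D ≈ 3.45 mg/L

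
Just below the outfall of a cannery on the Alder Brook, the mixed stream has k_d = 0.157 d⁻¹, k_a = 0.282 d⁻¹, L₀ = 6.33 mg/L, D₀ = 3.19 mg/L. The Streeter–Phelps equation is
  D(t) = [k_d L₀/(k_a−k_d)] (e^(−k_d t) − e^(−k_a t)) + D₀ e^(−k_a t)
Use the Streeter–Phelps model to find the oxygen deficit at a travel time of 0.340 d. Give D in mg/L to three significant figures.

D ≈ 3.21 mg/L

k_d L₀/(k_a−k_d) = 0.157×6.33/(0.282−0.157) = 0.9938/0.1250 = 7.950 mg/L.
e^(−k_d t) = e^(−0.157×0.3400) = 0.9480; e^(−k_a t) = e^(−0.282×0.3400) = 0.9086.
D = 7.950 × (0.9480 − 0.9086) + 3.19 × 0.9086 = 0.3136 + 2.898 = 3.212 mg/L.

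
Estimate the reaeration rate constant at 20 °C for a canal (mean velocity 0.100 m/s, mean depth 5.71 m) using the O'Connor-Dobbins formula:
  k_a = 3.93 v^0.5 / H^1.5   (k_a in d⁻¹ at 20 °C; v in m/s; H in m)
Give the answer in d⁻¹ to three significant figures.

k_a ≈ 0.0911 d⁻¹

k_a = 3.93 × 0.100^0.5 / 5.71^1.5 = 3.93 × 0.3162 / 13.64 = 0.09108 d⁻¹.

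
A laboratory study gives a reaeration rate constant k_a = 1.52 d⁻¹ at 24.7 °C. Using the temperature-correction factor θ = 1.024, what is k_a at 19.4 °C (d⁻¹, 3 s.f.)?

k_a ≈ 1.34 d⁻¹

k_a(T₂) = k_a(T₁) · θ^(T₂−T₁) = 1.52 × 1.024^(19.4−24.7)
= 1.52 × 1.024^-5.30 = 1.52 × 0.8819 = 1.340 d⁻¹.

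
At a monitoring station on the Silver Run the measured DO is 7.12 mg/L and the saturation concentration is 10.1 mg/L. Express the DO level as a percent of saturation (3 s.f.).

70.5 % saturation

% saturation = C/C_s × 100 = 7.12/10.1 × 100 = 70.5 %.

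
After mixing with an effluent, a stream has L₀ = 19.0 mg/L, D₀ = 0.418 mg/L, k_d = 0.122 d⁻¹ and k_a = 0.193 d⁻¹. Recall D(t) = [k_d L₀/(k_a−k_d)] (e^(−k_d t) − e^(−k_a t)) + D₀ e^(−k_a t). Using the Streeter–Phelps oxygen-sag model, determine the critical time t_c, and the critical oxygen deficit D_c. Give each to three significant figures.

At the critical point dD/dt = 0, so k_d L₀ e^(−k_d t) = k_a D. Substituting D(t) from the Streeter–Phelps equation and solving for t gives
t_c = ln[(k_a/k_d)(1 − D₀(k_a−k_d)/(k_d L₀))] / (k_a−k_d).
Here k_a−k_d = 0.07100 d⁻¹ and 1 − D₀(k_a−k_d)/(k_d L₀) = 1 − 0.418×0.07100/(0.122×19.0) = 0.9872, so
t_c = ln(1.582 × 0.9872) / 0.07100 = 0.4458 / 0.07100 = 6.279 d.
L(t_c) = L₀ e^(−k_d t_c) = 19.0 × 0.4649 = 8.833 mg/L, and at the critical point k_a D_c = k_d L, so D_c = (0.122/0.193) × 8.833 = 5.583 mg/L.

t_c ≈ 6.28 d; D_c ≈ 5.58 mg/L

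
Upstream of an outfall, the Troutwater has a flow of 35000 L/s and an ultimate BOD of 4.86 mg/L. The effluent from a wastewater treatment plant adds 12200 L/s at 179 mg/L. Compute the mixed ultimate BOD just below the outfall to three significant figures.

Flow-weighted mixing: C = (Q_r C_r + Q_w C_w)/(Q_r + Q_w)
= (35000×4.86 + 12200×179)/(35000 + 12200) = 2.354×10^6/47200 = 49.87 mg/L.

49.9 mg/L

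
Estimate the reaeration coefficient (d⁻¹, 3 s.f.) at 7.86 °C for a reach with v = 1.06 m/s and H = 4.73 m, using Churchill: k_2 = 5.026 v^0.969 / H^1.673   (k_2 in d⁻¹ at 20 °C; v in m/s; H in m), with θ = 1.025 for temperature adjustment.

k_2(20) = 5.026 × 1.06^0.969 / 4.73^1.673 = 5.026 × 1.058 / 13.46 = 0.3951 d⁻¹.
k_2(7.86) = 0.3951 × 1.025^(7.86−20) = 0.3951 × 0.7410 = 0.2928 d⁻¹.

k_2 ≈ 0.293 d⁻¹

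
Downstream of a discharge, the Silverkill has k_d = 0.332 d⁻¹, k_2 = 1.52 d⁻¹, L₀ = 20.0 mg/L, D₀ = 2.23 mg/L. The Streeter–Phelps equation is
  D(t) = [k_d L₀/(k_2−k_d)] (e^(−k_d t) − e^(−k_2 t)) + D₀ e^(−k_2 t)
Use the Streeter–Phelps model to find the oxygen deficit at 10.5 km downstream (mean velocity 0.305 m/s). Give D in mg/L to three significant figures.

Travel time t = x/v = 10.5 km / (0.305 m/s) = 10500 m / 0.305 m/s = 34430 s = 0.3985 d.
k_d L₀/(k_2−k_d) = 0.332×20.0/(1.52−0.332) = 6.640/1.188 = 5.589 mg/L.
e^(−k_d t) = e^(−0.332×0.3985) = 0.8761; e^(−k_2 t) = e^(−1.52×0.3985) = 0.5457.
D = 5.589 × (0.8761 − 0.5457) + 2.23 × 0.5457 = 1.847 + 1.217 = 3.063 mg/L.

D ≈ 3.06 mg/L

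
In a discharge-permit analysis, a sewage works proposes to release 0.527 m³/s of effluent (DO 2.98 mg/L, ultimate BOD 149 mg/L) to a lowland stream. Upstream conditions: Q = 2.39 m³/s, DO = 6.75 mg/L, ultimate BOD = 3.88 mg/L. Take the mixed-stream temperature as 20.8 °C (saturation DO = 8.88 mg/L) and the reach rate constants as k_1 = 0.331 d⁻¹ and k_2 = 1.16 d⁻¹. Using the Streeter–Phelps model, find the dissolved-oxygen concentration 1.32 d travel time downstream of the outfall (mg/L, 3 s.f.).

Mixed DO = (2.39×6.75 + 0.527×2.98)/(2.39+0.527) = 17.70/2.917 = 6.069 mg/L.
Mixed L₀ = (2.39×3.88 + 0.527×149)/(2.917) = 87.80/2.917 = 30.10 mg/L.
Initial deficit D₀ = C_s − DO₀ = 8.88 − 6.069 = 2.811 mg/L.
D(1.32) = [0.331×30.10/(1.16−0.331)](e^(−0.331×1.32) − e^(−1.16×1.32)) + 2.811 e^(−1.16×1.32)
= 12.02 × (0.6460 − 0.2163) + 2.811 × 0.2163 = 5.772 mg/L.
DO = 8.88 − 5.772 = 3.108 mg/L.

DO ≈ 3.11 mg/L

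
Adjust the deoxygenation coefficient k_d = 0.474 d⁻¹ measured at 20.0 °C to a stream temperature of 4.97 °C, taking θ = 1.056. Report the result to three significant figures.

k_d(T₂) = k_d(T₁) · θ^(T₂−T₁) = 0.474 × 1.056^(4.97−20.0)
= 0.474 × 1.056^-15.0 = 0.474 × 0.4409 = 0.2090 d⁻¹.

k_d ≈ 0.209 d⁻¹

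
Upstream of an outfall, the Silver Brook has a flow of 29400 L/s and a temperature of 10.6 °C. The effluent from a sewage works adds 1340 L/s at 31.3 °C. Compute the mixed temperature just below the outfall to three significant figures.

Flow-weighted mixing: C = (Q_r C_r + Q_w C_w)/(Q_r + Q_w)
= (29400×10.6 + 1340×31.3)/(29400 + 1340) = 353600/30740 = 11.50 °C.

11.5 °C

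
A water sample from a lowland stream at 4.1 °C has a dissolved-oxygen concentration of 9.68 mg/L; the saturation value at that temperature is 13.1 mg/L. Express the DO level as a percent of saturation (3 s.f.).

% saturation = C/C_s × 100 = 9.68/13.1 × 100 = 73.9 %.

73.9 % saturation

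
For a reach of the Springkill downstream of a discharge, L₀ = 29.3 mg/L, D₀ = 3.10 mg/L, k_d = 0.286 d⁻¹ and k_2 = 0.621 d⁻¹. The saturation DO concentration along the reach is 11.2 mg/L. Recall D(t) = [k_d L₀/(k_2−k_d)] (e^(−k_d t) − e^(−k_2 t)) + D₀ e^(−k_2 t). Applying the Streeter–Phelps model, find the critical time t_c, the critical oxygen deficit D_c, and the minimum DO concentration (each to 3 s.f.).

t_c ≈ 1.92 d; D_c ≈ 7.79 mg/L; min DO ≈ 3.41 mg/L

t_c = [1/(k_2−k_d)] ln[(k_2/k_d)(1 − D₀(k_2−k_d)/(k_d L₀))]
= [1/(0.621−0.286)] ln[(0.621/0.286)(1 − 3.10×0.3350/(0.286×29.3))]
= (1/0.3350) ln[2.171 × 0.8761] = 2.985 × ln(1.902) = 2.985 × 0.6430 = 1.919 d.
D_c = (k_d/k_2) L₀ e^(−k_d t_c) = (0.286/0.621) × 29.3 × e^(−0.286×1.919) = 0.4605 × 29.3 × 0.5775 = 7.793 mg/L.
Minimum DO = C_s − D_c = 11.2 − 7.793 = 3.407 mg/L.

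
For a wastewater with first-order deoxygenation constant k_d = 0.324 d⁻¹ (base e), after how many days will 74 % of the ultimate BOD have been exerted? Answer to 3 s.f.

y/L₀ = 1 − e^(−k_d t) = 0.74 ⇒ e^(−k_d t) = 0.260
t = −ln(0.260) / 0.324 = 1.347 / 0.324 = 4.158 d.

t ≈ 4.16 d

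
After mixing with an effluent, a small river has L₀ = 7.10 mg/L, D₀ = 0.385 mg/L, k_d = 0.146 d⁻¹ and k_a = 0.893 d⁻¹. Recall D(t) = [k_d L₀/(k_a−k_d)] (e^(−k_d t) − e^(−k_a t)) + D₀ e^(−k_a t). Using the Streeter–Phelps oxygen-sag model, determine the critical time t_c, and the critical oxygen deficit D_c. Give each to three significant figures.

With k_a/k_d = 6.116 and 1 − D₀(k_a−k_d)/(k_d L₀) = 0.7226,
t_c = ln(6.116 × 0.7226) / (0.893 − 0.146) = ln(4.419) / 0.7470 = 1.486/0.7470 = 1.989 d.
L(t_c) = L₀ e^(−k_d t_c) = 7.10 × 0.7479 = 5.310 mg/L, and at the critical point k_a D_c = k_d L, so D_c = (0.146/0.893) × 5.310 = 0.8682 mg/L.

t_c ≈ 1.99 d; D_c ≈ 0.868 mg/L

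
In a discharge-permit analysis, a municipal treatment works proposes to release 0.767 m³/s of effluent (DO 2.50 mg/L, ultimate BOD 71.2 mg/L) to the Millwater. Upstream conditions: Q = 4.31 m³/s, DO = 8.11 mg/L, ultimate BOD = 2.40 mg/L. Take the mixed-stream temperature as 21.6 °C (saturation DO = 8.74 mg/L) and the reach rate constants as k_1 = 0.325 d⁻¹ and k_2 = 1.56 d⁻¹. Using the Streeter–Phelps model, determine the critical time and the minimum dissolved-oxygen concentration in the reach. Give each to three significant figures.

t_c ≈ 0.802 d; minimum DO ≈ 6.69 mg/L

Mixed DO = (4.31×8.11 + 0.767×2.50)/(4.31+0.767) = 36.87/5.077 = 7.262 mg/L.
Mixed L₀ = (4.31×2.40 + 0.767×71.2)/(5.077) = 64.95/5.077 = 12.79 mg/L.
Initial deficit D₀ = C_s − DO₀ = 8.74 − 7.262 = 1.478 mg/L.
t_c = (1/1.235) ln[(1.56/0.325)(1 − 1.478×1.235/(0.325×12.79))] = 0.8097 × ln(2.694) = 0.8023 d.
D_c = (0.325/1.56) × 12.79 × e^(−0.325×0.8023) = 0.2083 × 12.79 × 0.7705 = 2.054 mg/L.
Minimum DO = 8.74 − 2.054 = 6.686 mg/L.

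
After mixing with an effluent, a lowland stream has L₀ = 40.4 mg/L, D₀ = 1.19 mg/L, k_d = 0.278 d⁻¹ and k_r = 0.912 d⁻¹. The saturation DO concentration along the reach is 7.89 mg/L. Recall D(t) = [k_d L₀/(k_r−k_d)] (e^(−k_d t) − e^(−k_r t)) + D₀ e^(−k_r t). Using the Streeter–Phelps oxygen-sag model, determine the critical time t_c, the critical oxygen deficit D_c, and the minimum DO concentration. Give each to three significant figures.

t_c = [1/(k_r−k_d)] ln[(k_r/k_d)(1 − D₀(k_r−k_d)/(k_d L₀))]
= [1/(0.912−0.278)] ln[(0.912/0.278)(1 − 1.19×0.6340/(0.278×40.4))]
= (1/0.6340) ln[3.281 × 0.9328] = 1.577 × ln(3.060) = 1.577 × 1.118 = 1.764 d.
D_c = (k_d/k_r) L₀ e^(−k_d t_c) = (0.278/0.912) × 40.4 × e^(−0.278×1.764) = 0.3048 × 40.4 × 0.6124 = 7.541 mg/L.
Minimum DO = C_s − D_c = 7.89 − 7.541 = 0.3489 mg/L.

t_c ≈ 1.76 d; D_c ≈ 7.54 mg/L; min DO ≈ 0.349 mg/L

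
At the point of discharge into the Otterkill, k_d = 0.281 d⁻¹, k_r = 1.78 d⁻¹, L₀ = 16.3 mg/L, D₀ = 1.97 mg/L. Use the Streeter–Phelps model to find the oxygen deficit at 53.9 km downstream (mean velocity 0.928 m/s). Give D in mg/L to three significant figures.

Travel time t = x/v = 53.9 km / (0.928 m/s) = 53900 m / 0.928 m/s = 58080 s = 0.6722 d.
k_d L₀/(k_r−k_d) = 0.281×16.3/(1.78−0.281) = 4.580/1.499 = 3.056 mg/L.
e^(−k_d t) = e^(−0.281×0.6722) = 0.8279; e^(−k_r t) = e^(−1.78×0.6722) = 0.3022.
D = 3.056 × (0.8279 − 0.3022) + 1.97 × 0.3022 = 1.606 + 0.5954 = 2.202 mg/L.

D ≈ 2.20 mg/L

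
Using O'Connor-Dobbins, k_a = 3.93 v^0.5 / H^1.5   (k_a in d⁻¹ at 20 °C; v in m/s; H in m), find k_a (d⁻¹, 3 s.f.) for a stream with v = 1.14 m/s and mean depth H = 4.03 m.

k_a = 3.93 × 1.14^0.5 / 4.03^1.5 = 3.93 × 1.068 / 8.090 = 0.5187 d⁻¹.

k_a ≈ 0.519 d⁻¹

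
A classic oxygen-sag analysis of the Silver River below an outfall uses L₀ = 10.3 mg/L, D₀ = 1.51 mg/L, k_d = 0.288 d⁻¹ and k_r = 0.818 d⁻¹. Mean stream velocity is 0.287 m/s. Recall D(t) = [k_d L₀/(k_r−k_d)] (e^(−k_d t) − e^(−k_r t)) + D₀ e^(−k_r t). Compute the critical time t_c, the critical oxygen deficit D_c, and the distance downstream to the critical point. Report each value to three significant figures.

With k_r/k_d = 2.840 and 1 − D₀(k_r−k_d)/(k_d L₀) = 0.7302,
t_c = ln(2.840 × 0.7302) / (0.818 − 0.288) = ln(2.074) / 0.5300 = 0.7295/0.5300 = 1.376 d.
L(t_c) = L₀ e^(−k_d t_c) = 10.3 × 0.6727 = 6.929 mg/L, and at the critical point k_r D_c = k_d L, so D_c = (0.288/0.818) × 6.929 = 2.440 mg/L.
x_c = v t_c = 0.287 m/s × 1.376 d × 86400 s/d = 34130 m ≈ 34.1 km.

t_c ≈ 1.38 d; D_c ≈ 2.44 mg/L; x_c ≈ 34.1 km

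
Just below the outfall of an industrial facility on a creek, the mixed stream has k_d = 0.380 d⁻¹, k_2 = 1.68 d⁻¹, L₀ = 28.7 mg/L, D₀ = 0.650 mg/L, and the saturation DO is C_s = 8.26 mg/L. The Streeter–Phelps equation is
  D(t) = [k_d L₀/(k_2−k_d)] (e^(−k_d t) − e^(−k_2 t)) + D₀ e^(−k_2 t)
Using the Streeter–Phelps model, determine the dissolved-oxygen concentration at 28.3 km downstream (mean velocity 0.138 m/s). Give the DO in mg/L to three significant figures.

DO ≈ 5.00 mg/L

Travel time t = x/v = 28.3 km / (0.138 m/s) = 28300 m / 0.138 m/s = 205100 s = 2.374 d.
k_d L₀/(k_2−k_d) = 0.380×28.7/(1.68−0.380) = 10.91/1.300 = 8.389 mg/L.
e^(−k_d t) = e^(−0.380×2.374) = 0.4058; e^(−k_2 t) = e^(−1.68×2.374) = 0.01855.
D = 8.389 × (0.4058 − 0.01855) + 0.650 × 0.01855 = 3.249 + 0.01205 = 3.261 mg/L.
DO = C_s − D = 8.26 − 3.261 = 4.999 mg/L.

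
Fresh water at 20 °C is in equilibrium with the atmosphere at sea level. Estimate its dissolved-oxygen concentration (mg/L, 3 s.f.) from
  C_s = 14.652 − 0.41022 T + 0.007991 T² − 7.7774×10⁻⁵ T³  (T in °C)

C_s = 14.652 − 0.41022×20 + 0.007991×20² − 7.7774×10⁻⁵×20³ = 9.022 mg/L.

C_s ≈ 9.02 mg/L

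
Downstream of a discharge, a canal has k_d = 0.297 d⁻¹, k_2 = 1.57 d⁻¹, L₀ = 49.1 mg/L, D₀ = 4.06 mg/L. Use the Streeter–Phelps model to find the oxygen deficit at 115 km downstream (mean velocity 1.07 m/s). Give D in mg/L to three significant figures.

D ≈ 6.87 mg/L

Travel time t = x/v = 115 km / (1.07 m/s) = 115000 m / 1.07 m/s = 107500 s = 1.244 d.
k_d L₀/(k_2−k_d) = 0.297×49.1/(1.57−0.297) = 14.58/1.273 = 11.46 mg/L.
e^(−k_d t) = e^(−0.297×1.244) = 0.6911; e^(−k_2 t) = e^(−1.57×1.244) = 0.1418.
D = 11.46 × (0.6911 − 0.1418) + 4.06 × 0.1418 = 6.292 + 0.5759 = 6.868 mg/L.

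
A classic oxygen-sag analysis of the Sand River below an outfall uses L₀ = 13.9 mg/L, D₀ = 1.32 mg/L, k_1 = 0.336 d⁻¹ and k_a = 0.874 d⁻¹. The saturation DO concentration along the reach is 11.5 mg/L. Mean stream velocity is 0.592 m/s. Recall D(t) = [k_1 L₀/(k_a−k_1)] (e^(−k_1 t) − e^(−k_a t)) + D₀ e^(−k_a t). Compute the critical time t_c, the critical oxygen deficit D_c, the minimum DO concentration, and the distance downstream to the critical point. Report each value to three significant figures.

t_c ≈ 1.47 d; D_c ≈ 3.26 mg/L; min DO ≈ 8.24 mg/L; x_c ≈ 75.2 km

At the critical point dD/dt = 0, so k_1 L₀ e^(−k_1 t) = k_a D. Substituting D(t) from the Streeter–Phelps equation and solving for t gives
t_c = ln[(k_a/k_1)(1 − D₀(k_a−k_1)/(k_1 L₀))] / (k_a−k_1).
Here k_a−k_1 = 0.5380 d⁻¹ and 1 − D₀(k_a−k_1)/(k_1 L₀) = 1 − 1.32×0.5380/(0.336×13.9) = 0.8479, so
t_c = ln(2.601 × 0.8479) / 0.5380 = 0.7910 / 0.5380 = 1.470 d.
L(t_c) = L₀ e^(−k_1 t_c) = 13.9 × 0.6102 = 8.481 mg/L, and at the critical point k_a D_c = k_1 L, so D_c = (0.336/0.874) × 8.481 = 3.261 mg/L.
Minimum DO = C_s − D_c = 11.5 − 3.261 = 8.239 mg/L.
x_c = v t_c = 0.592 m/s × 1.470 d × 86400 s/d = 75200 m ≈ 75.2 km.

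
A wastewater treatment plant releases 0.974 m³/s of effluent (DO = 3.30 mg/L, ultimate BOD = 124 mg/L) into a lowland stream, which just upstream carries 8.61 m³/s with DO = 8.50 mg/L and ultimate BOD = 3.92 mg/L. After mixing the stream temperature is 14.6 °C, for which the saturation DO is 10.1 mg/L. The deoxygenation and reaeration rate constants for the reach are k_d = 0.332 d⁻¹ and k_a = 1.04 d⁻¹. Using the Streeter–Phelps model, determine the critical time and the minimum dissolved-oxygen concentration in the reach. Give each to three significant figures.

t_c ≈ 1.15 d; minimum DO ≈ 6.58 mg/L

Mixed DO = (8.61×8.50 + 0.974×3.30)/(8.61+0.974) = 76.40/9.584 = 7.972 mg/L.
Mixed L₀ = (8.61×3.92 + 0.974×124)/(9.584) = 154.5/9.584 = 16.12 mg/L.
Initial deficit D₀ = C_s − DO₀ = 10.1 − 7.972 = 2.128 mg/L.
t_c = (1/0.7080) ln[(1.04/0.332)(1 − 2.128×0.7080/(0.332×16.12))] = 1.412 × ln(2.251) = 1.146 d.
D_c = (0.332/1.04) × 16.12 × e^(−0.332×1.146) = 0.3192 × 16.12 × 0.6836 = 3.518 mg/L.
Minimum DO = 10.1 − 3.518 = 6.582 mg/L.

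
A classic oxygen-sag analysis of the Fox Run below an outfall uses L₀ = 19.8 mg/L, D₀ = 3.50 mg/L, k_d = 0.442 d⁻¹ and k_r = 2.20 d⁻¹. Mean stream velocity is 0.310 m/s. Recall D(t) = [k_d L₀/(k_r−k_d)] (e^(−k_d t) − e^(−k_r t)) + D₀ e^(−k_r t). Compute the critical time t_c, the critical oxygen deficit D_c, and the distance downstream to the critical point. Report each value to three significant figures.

t_c ≈ 0.222 d; D_c ≈ 3.61 mg/L; x_c ≈ 5.95 km

t_c = [1/(k_r−k_d)] ln[(k_r/k_d)(1 − D₀(k_r−k_d)/(k_d L₀))]
= [1/(2.20−0.442)] ln[(2.20/0.442)(1 − 3.50×1.758/(0.442×19.8))]
= (1/1.758) ln[4.977 × 0.2969] = 0.5688 × ln(1.478) = 0.5688 × 0.3906 = 0.2222 d.
D_c = (k_d/k_r) L₀ e^(−k_d t_c) = (0.442/2.20) × 19.8 × e^(−0.442×0.2222) = 0.2009 × 19.8 × 0.9065 = 3.606 mg/L.
x_c = v t_c = 0.310 m/s × 0.2222 d × 86400 s/d = 5952 m ≈ 5.95 km.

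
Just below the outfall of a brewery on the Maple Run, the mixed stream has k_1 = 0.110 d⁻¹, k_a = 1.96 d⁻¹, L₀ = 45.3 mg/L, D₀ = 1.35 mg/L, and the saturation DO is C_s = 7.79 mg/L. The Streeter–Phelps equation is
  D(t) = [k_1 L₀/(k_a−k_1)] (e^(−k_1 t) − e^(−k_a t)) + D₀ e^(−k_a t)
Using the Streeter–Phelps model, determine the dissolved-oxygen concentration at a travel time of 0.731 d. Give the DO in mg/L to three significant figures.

DO ≈ 5.63 mg/L

k_1 L₀/(k_a−k_1) = 0.110×45.3/(1.96−0.110) = 4.983/1.850 = 2.694 mg/L.
e^(−k_1 t) = e^(−0.110×0.7310) = 0.9227; e^(−k_a t) = e^(−1.96×0.7310) = 0.2386.
D = 2.694 × (0.9227 − 0.2386) + 1.35 × 0.2386 = 1.843 + 0.3222 = 2.165 mg/L.
DO = C_s − D = 7.79 − 2.165 = 5.625 mg/L.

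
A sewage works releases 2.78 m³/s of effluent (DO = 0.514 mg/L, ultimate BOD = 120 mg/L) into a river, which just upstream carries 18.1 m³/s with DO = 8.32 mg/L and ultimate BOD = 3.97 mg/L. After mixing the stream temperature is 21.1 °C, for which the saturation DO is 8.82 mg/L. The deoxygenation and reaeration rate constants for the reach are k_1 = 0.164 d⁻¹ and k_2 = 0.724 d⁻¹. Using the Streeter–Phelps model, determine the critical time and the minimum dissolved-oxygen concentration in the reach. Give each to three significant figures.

Mixed DO = (18.1×8.32 + 2.78×0.514)/(18.1+2.78) = 152.0/20.88 = 7.281 mg/L.
Mixed L₀ = (18.1×3.97 + 2.78×120)/(20.88) = 405.5/20.88 = 19.42 mg/L.
Initial deficit D₀ = C_s − DO₀ = 8.82 − 7.281 = 1.539 mg/L.
t_c = (1/0.5600) ln[(0.724/0.164)(1 − 1.539×0.5600/(0.164×19.42))] = 1.786 × ln(3.220) = 2.088 d.
D_c = (0.164/0.724) × 19.42 × e^(−0.164×2.088) = 0.2265 × 19.42 × 0.7100 = 3.123 mg/L.
Minimum DO = 8.82 − 3.123 = 5.697 mg/L.

t_c ≈ 2.09 d; minimum DO ≈ 5.70 mg/L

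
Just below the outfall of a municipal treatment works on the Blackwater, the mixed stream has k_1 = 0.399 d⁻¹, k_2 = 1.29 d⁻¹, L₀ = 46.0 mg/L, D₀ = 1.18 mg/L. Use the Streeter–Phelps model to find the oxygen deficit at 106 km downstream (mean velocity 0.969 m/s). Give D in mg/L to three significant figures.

D ≈ 8.64 mg/L

Travel time t = x/v = 106 km / (0.969 m/s) = 106000 m / 0.969 m/s = 109400 s = 1.266 d.
k_1 L₀/(k_2−k_1) = 0.399×46.0/(1.29−0.399) = 18.35/0.8910 = 20.60 mg/L.
e^(−k_1 t) = e^(−0.399×1.266) = 0.6034; e^(−k_2 t) = e^(−1.29×1.266) = 0.1953.
D = 20.60 × (0.6034 − 0.1953) + 1.18 × 0.1953 = 8.407 + 0.2304 = 8.637 mg/L.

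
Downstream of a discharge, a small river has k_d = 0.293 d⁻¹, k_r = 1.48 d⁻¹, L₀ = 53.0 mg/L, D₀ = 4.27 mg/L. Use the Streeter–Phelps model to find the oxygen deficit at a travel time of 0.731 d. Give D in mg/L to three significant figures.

k_d L₀/(k_r−k_d) = 0.293×53.0/(1.48−0.293) = 15.53/1.187 = 13.08 mg/L.
e^(−k_d t) = e^(−0.293×0.7310) = 0.8072; e^(−k_r t) = e^(−1.48×0.7310) = 0.3390.
D = 13.08 × (0.8072 − 0.3390) + 4.27 × 0.3390 = 6.126 + 1.447 = 7.573 mg/L.

D ≈ 7.57 mg/L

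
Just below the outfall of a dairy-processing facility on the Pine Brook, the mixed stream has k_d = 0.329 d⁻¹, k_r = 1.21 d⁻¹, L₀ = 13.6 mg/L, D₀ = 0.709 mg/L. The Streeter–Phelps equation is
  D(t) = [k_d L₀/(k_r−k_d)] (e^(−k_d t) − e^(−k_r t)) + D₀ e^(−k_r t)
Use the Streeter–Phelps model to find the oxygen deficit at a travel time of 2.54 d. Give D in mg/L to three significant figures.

D ≈ 2.00 mg/L

k_d L₀/(k_r−k_d) = 0.329×13.6/(1.21−0.329) = 4.474/0.8810 = 5.079 mg/L.
e^(−k_d t) = e^(−0.329×2.540) = 0.4336; e^(−k_r t) = e^(−1.21×2.540) = 0.04626.
D = 5.079 × (0.4336 − 0.04626) + 0.709 × 0.04626 = 1.967 + 0.03280 = 2.000 mg/L.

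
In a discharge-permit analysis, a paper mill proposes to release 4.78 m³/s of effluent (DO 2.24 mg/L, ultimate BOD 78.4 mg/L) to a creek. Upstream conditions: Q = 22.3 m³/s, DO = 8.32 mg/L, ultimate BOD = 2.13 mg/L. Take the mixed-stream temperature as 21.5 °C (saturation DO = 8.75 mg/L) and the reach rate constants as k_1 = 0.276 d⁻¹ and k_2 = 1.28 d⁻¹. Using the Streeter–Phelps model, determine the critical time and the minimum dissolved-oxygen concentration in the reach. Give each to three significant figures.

Mixed DO = (22.3×8.32 + 4.78×2.24)/(22.3+4.78) = 196.2/27.08 = 7.247 mg/L.
Mixed L₀ = (22.3×2.13 + 4.78×78.4)/(27.08) = 422.3/27.08 = 15.59 mg/L.
Initial deficit D₀ = C_s − DO₀ = 8.75 − 7.247 = 1.503 mg/L.
t_c = (1/1.004) ln[(1.28/0.276)(1 − 1.503×1.004/(0.276×15.59))] = 0.9960 × ln(3.011) = 1.098 d.
D_c = (0.276/1.28) × 15.59 × e^(−0.276×1.098) = 0.2156 × 15.59 × 0.7386 = 2.483 mg/L.
Minimum DO = 8.75 − 2.483 = 6.267 mg/L.

t_c ≈ 1.10 d; minimum DO ≈ 6.27 mg/L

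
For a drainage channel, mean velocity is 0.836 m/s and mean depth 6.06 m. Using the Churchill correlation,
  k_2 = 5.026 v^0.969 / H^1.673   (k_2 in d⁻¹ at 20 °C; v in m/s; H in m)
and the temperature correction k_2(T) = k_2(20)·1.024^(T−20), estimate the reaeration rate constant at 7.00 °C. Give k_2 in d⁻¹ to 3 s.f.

k_2(20) = 5.026 × 0.836^0.969 / 6.06^1.673 = 5.026 × 0.8407 / 20.37 = 0.2074 d⁻¹.
k_2(7.00) = 0.2074 × 1.024^(7.00−20) = 0.2074 × 0.7347 = 0.1524 d⁻¹.

k_2 ≈ 0.152 d⁻¹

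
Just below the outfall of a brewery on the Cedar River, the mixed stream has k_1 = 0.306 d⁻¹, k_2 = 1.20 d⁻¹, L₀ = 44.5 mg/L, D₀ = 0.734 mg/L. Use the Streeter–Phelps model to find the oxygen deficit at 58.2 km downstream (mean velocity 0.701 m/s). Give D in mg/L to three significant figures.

D ≈ 6.78 mg/L

Travel time t = x/v = 58.2 km / (0.701 m/s) = 58200 m / 0.701 m/s = 83020 s = 0.9609 d.
k_1 L₀/(k_2−k_1) = 0.306×44.5/(1.20−0.306) = 13.62/0.8940 = 15.23 mg/L.
e^(−k_1 t) = e^(−0.306×0.9609) = 0.7452; e^(−k_2 t) = e^(−1.20×0.9609) = 0.3157.
D = 15.23 × (0.7452 − 0.3157) + 0.734 × 0.3157 = 6.543 + 0.2317 = 6.775 mg/L.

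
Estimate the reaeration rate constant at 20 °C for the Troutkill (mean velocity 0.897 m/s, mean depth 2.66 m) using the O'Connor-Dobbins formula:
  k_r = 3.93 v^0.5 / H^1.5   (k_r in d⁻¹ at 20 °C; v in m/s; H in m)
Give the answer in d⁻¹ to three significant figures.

k_r = 3.93 × 0.897^0.5 / 2.66^1.5 = 3.93 × 0.9471 / 4.338 = 0.8580 d⁻¹.

k_r ≈ 0.858 d⁻¹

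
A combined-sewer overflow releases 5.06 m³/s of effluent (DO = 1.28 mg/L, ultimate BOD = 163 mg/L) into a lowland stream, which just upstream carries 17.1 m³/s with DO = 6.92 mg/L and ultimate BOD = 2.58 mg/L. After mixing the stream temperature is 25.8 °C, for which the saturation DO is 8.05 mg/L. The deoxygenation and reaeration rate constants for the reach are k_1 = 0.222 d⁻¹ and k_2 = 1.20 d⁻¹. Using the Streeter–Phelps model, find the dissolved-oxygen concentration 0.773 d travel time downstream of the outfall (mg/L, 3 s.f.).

Mixed DO = (17.1×6.92 + 5.06×1.28)/(17.1+5.06) = 124.8/22.16 = 5.632 mg/L.
Mixed L₀ = (17.1×2.58 + 5.06×163)/(22.16) = 868.9/22.16 = 39.21 mg/L.
Initial deficit D₀ = C_s − DO₀ = 8.05 − 5.632 = 2.418 mg/L.
D(0.773) = [0.222×39.21/(1.20−0.222)](e^(−0.222×0.773) − e^(−1.20×0.773)) + 2.418 e^(−1.20×0.773)
= 8.900 × (0.8423 − 0.3955) + 2.418 × 0.3955 = 4.933 mg/L.
DO = 8.05 − 4.933 = 3.117 mg/L.

DO ≈ 3.12 mg/L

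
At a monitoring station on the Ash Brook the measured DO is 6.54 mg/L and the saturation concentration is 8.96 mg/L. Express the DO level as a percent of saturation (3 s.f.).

73.0 % saturation

% saturation = C/C_s × 100 = 6.54/8.96 × 100 = 73.0 %.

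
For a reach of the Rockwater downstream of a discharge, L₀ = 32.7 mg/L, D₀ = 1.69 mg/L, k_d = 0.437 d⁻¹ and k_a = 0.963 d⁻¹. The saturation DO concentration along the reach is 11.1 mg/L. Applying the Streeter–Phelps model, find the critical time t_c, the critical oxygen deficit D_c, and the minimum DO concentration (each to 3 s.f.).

t_c ≈ 1.38 d; D_c ≈ 8.12 mg/L; min DO ≈ 2.98 mg/L

With k_a/k_d = 2.204 and 1 − D₀(k_a−k_d)/(k_d L₀) = 0.9378,
t_c = ln(2.204 × 0.9378) / (0.963 − 0.437) = ln(2.067) / 0.5260 = 0.7259/0.5260 = 1.380 d.
D_c = (k_d/k_a) L₀ e^(−k_d t_c) = (0.437/0.963) × 32.7 × e^(−0.437×1.380) = 0.4538 × 32.7 × 0.5471 = 8.119 mg/L.
Minimum DO = C_s − D_c = 11.1 − 8.119 = 2.981 mg/L.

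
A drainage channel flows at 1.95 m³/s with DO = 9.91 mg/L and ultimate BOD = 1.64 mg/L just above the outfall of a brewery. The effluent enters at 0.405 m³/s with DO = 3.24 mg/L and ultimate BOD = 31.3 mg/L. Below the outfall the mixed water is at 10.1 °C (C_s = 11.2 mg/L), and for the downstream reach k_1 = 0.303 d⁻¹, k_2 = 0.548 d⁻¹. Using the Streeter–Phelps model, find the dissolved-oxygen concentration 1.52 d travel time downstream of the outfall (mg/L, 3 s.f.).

DO ≈ 8.51 mg/L

Mixed DO = (1.95×9.91 + 0.405×3.24)/(1.95+0.405) = 20.64/2.355 = 8.763 mg/L.
Mixed L₀ = (1.95×1.64 + 0.405×31.3)/(2.355) = 15.87/2.355 = 6.741 mg/L.
Initial deficit D₀ = C_s − DO₀ = 11.2 − 8.763 = 2.437 mg/L.
D(1.52) = [0.303×6.741/(0.548−0.303)](e^(−0.303×1.52) − e^(−0.548×1.52)) + 2.437 e^(−0.548×1.52)
= 8.337 × (0.6309 − 0.4348) + 2.437 × 0.4348 = 2.695 mg/L.
DO = 11.2 − 2.695 = 8.505 mg/L.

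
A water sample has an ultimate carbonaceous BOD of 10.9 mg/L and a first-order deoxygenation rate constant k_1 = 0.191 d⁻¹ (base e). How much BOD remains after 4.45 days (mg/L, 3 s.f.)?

L ≈ 4.66 mg/L

L_t = L₀ e^(−k_1 t) = 10.9 × e^(−0.191×4.45) = 10.9 × 0.4274 = 4.659 mg/L.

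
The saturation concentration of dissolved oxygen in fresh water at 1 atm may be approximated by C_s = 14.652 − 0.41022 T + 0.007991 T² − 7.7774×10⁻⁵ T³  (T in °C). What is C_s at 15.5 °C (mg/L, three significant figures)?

C_s = 14.652 − 0.41022×15.5 + 0.007991×15.5² − 7.7774×10⁻⁵×15.5³ = 9.924 mg/L.

C_s ≈ 9.92 mg/L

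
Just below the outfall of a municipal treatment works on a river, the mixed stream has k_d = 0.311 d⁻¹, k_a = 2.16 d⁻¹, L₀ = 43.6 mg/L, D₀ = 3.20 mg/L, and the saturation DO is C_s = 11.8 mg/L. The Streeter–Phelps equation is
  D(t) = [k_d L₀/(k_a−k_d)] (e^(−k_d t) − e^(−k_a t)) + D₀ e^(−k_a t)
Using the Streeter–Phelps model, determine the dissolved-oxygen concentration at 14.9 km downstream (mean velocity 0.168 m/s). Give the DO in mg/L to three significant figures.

Travel time t = x/v = 14.9 km / (0.168 m/s) = 14900 m / 0.168 m/s = 88690 s = 1.027 d.
k_d L₀/(k_a−k_d) = 0.311×43.6/(2.16−0.311) = 13.56/1.849 = 7.333 mg/L.
e^(−k_d t) = e^(−0.311×1.027) = 0.7267; e^(−k_a t) = e^(−2.16×1.027) = 0.1089.
D = 7.333 × (0.7267 − 0.1089) + 3.20 × 0.1089 = 4.531 + 0.3485 = 4.879 mg/L.
DO = C_s − D = 11.8 − 4.879 = 6.921 mg/L.

DO ≈ 6.92 mg/L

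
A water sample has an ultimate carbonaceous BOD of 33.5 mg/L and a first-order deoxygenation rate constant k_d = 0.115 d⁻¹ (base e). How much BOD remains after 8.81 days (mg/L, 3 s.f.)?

L_t = L₀ e^(−k_d t) = 33.5 × e^(−0.115×8.81) = 33.5 × 0.3631 = 12.16 mg/L.

L ≈ 12.2 mg/L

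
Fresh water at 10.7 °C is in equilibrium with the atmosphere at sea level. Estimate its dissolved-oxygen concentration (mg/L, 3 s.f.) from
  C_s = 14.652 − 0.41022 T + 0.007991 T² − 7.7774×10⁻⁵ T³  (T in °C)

C_s ≈ 11.1 mg/L

C_s = 14.652 − 0.41022×10.7 + 0.007991×10.7² − 7.7774×10⁻⁵×10.7³ = 11.08 mg/L.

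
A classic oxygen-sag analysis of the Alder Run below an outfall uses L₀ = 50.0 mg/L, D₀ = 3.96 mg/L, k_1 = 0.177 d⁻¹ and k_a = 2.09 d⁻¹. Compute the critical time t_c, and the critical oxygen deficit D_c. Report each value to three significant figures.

t_c = [1/(k_a−k_1)] ln[(k_a/k_1)(1 − D₀(k_a−k_1)/(k_1 L₀))]
= [1/(2.09−0.177)] ln[(2.09/0.177)(1 − 3.96×1.913/(0.177×50.0))]
= (1/1.913) ln[11.81 × 0.1440] = 0.5227 × ln(1.700) = 0.5227 × 0.5309 = 0.2775 d.
D_c = (k_1/k_a) L₀ e^(−k_1 t_c) = (0.177/2.09) × 50.0 × e^(−0.177×0.2775) = 0.08469 × 50.0 × 0.9521 = 4.031 mg/L.

t_c ≈ 0.278 d; D_c ≈ 4.03 mg/L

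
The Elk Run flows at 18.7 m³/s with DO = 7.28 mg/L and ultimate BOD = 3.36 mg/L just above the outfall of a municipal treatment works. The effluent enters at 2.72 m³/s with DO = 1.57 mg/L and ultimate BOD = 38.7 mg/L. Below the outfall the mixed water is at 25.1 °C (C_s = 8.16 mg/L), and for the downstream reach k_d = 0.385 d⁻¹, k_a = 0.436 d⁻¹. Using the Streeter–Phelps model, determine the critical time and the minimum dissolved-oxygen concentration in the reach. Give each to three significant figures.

t_c ≈ 1.90 d; minimum DO ≈ 4.83 mg/L

Mixed DO = (18.7×7.28 + 2.72×1.57)/(18.7+2.72) = 140.4/21.42 = 6.555 mg/L.
Mixed L₀ = (18.7×3.36 + 2.72×38.7)/(21.42) = 168.1/21.42 = 7.848 mg/L.
Initial deficit D₀ = C_s − DO₀ = 8.16 − 6.555 = 1.605 mg/L.
t_c = (1/0.05100) ln[(0.436/0.385)(1 − 1.605×0.05100/(0.385×7.848))] = 19.61 × ln(1.102) = 1.901 d.
D_c = (0.385/0.436) × 7.848 × e^(−0.385×1.901) = 0.8830 × 7.848 × 0.4811 = 3.334 mg/L.
Minimum DO = 8.16 − 3.334 = 4.826 mg/L.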